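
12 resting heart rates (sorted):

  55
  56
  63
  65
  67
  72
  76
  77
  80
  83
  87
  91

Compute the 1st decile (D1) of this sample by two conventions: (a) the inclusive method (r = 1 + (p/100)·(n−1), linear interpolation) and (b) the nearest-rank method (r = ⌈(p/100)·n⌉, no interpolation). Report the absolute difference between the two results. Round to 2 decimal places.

0.70

n = 12.
(a) r = 2.1; between ranks 2 (56) and 3 (63): 56.7.
(b) the nearest-rank method: rank 2 → 56.
|56.7 − 56| = 0.7.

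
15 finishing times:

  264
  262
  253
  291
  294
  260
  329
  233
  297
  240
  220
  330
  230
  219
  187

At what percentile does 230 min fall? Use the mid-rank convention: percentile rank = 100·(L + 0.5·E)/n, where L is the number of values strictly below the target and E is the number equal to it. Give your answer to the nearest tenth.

23.3

Sorted: 187, 219, 220, 230, 233, 240, 253, 260, 262, 264, 291, 294, 297, 329, 330.
Count below 230: L = 3; count equal: E = 1; n = 15.
Percentile rank = 100·(3 + 0.5·1)/15 = 100·3.5/15 = 23.33.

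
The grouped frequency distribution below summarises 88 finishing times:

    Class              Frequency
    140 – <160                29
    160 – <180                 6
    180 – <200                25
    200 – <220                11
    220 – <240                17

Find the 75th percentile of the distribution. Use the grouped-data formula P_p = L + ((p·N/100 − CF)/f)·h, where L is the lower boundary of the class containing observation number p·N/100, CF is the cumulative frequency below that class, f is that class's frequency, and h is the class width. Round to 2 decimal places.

210.91

N = 88; target position k = 75/100 · 88 = 66.
Cumulative frequencies: 29, 35, 60, 71, 88.
Observation 66 falls in the class 200 – <220.
L = 200, CF = 60, f = 11, h = 20.
P75 = 200 + ((66 − 60)/11)·20 = 200 + 10.9091 = 210.909.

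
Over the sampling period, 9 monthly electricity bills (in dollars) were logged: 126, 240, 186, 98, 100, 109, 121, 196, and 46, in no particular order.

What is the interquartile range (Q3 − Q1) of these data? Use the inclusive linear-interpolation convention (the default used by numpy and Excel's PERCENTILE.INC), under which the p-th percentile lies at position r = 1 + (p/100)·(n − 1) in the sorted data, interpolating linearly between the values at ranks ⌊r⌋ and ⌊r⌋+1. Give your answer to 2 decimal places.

Sorted: 46, 98, 100, 109, 121, 126, 186, 196, 240.
n = 9.
P25: r = 3 (integer) → 100.
P75: r = 7 (integer) → 186.
Difference: 186 − 100 = 86.

86.00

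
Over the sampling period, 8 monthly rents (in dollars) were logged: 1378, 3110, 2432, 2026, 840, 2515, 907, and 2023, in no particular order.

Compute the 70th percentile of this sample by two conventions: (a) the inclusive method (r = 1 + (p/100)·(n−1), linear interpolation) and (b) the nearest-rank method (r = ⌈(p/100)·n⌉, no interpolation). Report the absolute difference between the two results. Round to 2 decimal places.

40.60

Sorted: 840, 907, 1378, 2023, 2026, 2432, 2515, 3110.
n = 8.
(a) r = 5.9; between ranks 5 (2026) and 6 (2432): 2391.4.
(b) the nearest-rank method: rank 6 → 2432.
|2391.4 − 2432| = 40.6.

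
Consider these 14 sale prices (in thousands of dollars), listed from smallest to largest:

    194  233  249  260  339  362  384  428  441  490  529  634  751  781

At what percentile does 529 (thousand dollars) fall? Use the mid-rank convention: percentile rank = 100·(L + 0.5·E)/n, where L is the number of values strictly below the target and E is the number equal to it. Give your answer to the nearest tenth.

Count below 529: L = 10; count equal: E = 1; n = 14.
Percentile rank = 100·(10 + 0.5·1)/14 = 100·10.5/14 = 75.

75.0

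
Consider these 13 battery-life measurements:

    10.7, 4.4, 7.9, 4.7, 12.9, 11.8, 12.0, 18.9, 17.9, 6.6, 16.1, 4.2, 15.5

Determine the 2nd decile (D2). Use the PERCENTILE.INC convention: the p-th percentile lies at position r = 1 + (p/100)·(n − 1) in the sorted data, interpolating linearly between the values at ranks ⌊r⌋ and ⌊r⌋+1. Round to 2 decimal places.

5.46

Sorted: 4.2, 4.4, 4.7, 6.6, 7.9, 10.7, 11.8, 12.0, 12.9, 15.5, 16.1, 17.9, 18.9.
n = 13.
r = 1 + (20/100)·(13 − 1) = 1 + 2.4 = 3.4.
Rank 3 is 4.7 and rank 4 is 6.6.
Interpolate: 4.7 + 0.4·(6.6 − 4.7) = 4.7 + 0.4·1.9 = 5.46.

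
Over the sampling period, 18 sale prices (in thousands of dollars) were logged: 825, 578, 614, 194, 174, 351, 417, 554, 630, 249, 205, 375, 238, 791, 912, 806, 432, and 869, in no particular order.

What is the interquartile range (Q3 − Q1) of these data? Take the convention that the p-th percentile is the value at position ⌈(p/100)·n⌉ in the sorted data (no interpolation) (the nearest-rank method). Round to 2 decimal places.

542.00

Sorted: 174, 194, 205, 238, 249, 351, 375, 417, 432, 554, 578, 614, 630, 791, 806, 825, 869, 912.
n = 18.
P25: rank ⌈25/100·18⌉ = 5 → 249.
P75: rank ⌈75/100·18⌉ = 14 → 791.
Difference: 791 − 249 = 542.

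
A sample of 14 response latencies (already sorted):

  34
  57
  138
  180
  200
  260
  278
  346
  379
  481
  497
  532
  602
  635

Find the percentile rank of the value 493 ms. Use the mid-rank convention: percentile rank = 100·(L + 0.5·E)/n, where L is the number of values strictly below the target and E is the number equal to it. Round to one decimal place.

Count below 493: L = 10; count equal: E = 0; n = 14.
Percentile rank = 100·(10 + 0.5·0)/14 = 100·10/14 = 71.43.

71.4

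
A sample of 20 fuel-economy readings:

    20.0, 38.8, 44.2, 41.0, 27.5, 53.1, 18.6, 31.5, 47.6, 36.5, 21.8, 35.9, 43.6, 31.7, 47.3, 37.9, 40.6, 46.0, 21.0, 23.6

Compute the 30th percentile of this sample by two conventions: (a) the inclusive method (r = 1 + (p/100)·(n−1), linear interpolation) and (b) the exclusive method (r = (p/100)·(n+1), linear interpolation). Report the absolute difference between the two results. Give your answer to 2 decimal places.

1.60

Sorted: 18.6, 20.0, 21.0, 21.8, 23.6, 27.5, 31.5, 31.7, 35.9, 36.5, 37.9, 38.8, 40.6, 41.0, 43.6, 44.2, 46.0, 47.3, 47.6, 53.1.
n = 20.
(a) r = 6.7; between ranks 6 (27.5) and 7 (31.5): 30.3.
(b) r = 6.3; between ranks 6 (27.5) and 7 (31.5): 28.7.
|30.3 − 28.7| = 1.6.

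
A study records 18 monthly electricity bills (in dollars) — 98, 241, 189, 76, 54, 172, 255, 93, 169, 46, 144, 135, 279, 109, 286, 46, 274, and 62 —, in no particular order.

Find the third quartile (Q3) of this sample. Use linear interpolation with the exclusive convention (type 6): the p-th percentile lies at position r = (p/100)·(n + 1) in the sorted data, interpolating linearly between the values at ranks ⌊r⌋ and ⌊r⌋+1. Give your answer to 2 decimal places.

244.50

Sorted: 46, 46, 54, 62, 76, 93, 98, 109, 135, 144, 169, 172, 189, 241, 255, 274, 279, 286.
n = 18.
r = (75/100)·(18 + 1) = 14.25.
Rank 14 is 241 and rank 15 is 255.
Interpolate: 241 + 0.25·(255 − 241) = 241 + 0.25·14 = 244.5.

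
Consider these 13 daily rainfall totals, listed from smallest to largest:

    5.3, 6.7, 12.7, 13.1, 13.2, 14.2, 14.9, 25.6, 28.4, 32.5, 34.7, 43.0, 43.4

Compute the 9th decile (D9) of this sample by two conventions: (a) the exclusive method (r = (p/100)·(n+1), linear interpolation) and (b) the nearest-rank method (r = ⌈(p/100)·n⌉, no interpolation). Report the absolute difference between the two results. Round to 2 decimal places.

0.24

n = 13.
(a) r = 12.6; between ranks 12 (43.0) and 13 (43.4): 43.24.
(b) the nearest-rank method: rank 12 → 43.
|43.24 − 43| = 0.24.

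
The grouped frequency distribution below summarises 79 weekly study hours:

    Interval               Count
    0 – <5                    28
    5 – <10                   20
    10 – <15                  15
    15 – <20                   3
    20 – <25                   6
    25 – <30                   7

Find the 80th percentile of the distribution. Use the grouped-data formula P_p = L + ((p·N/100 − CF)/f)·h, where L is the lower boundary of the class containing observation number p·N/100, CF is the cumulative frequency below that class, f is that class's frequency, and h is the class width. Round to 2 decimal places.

N = 79; target position k = 80/100 · 79 = 63.2.
Cumulative frequencies: 28, 48, 63, 66, 72, 79.
Observation 63.2 falls in the class 15 – <20.
L = 15, CF = 63, f = 3, h = 5.
P80 = 15 + ((63.2 − 63)/3)·5 = 15 + 0.333333 = 15.3333.

15.33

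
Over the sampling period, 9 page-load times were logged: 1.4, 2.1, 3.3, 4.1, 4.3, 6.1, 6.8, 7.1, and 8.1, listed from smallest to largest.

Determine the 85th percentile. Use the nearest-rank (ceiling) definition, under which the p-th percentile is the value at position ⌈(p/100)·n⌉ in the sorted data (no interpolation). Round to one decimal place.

7.1

n = 9.
Position = ⌈85/100 · 9⌉ = ⌈7.65⌉ = 8.
The value at rank 8 is 7.1.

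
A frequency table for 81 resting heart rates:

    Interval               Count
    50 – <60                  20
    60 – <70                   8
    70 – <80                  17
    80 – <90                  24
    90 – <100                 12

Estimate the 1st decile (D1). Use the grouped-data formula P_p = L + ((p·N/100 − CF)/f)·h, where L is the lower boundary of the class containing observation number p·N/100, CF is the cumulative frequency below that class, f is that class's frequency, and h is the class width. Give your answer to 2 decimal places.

54.05

N = 81; target position k = 10/100 · 81 = 8.1.
Cumulative frequencies: 20, 28, 45, 69, 81.
Observation 8.1 falls in the class 50 – <60.
L = 50, CF = 0, f = 20, h = 10.
P10 = 50 + ((8.1 − 0)/20)·10 = 50 + 4.05 = 54.05.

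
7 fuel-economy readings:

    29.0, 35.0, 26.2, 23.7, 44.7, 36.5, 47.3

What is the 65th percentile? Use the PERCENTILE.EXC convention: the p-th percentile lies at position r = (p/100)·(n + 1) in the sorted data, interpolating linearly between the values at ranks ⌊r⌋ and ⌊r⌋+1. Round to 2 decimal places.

38.14

Sorted: 23.7, 26.2, 29.0, 35.0, 36.5, 44.7, 47.3.
n = 7.
r = (65/100)·(7 + 1) = 5.2.
Rank 5 is 36.5 and rank 6 is 44.7.
Interpolate: 36.5 + 0.2·(44.7 − 36.5) = 36.5 + 0.2·8.2 = 38.14.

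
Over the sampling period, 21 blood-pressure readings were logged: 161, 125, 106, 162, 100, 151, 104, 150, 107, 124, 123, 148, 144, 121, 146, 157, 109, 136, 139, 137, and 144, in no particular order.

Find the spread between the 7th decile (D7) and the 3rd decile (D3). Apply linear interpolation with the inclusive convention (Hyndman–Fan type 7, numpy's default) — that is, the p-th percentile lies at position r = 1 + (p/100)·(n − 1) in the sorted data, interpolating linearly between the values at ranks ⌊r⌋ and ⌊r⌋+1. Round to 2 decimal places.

Sorted: 100, 104, 106, 107, 109, 121, 123, 124, 125, 136, 137, 139, 144, 144, 146, 148, 150, 151, 157, 161, 162.
n = 21.
P30: r = 7 (integer) → 123.
P70: r = 15 (integer) → 146.
Difference: 146 − 123 = 23.

23.00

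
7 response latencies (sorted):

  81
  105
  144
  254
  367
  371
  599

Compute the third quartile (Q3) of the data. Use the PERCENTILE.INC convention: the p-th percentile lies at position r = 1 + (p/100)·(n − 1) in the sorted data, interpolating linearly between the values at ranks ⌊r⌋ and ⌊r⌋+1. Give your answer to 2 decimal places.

n = 7.
r = 1 + (75/100)·(7 − 1) = 1 + 4.5 = 5.5.
Rank 5 is 367 and rank 6 is 371.
Interpolate: 367 + 0.5·(371 − 367) = 367 + 0.5·4 = 369.

369.00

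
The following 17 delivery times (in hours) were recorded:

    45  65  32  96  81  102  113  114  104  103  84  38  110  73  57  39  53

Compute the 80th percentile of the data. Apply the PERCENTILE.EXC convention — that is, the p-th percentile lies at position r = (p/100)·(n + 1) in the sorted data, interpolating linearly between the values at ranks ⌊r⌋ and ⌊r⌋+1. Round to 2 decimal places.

106.40

Sorted: 32, 38, 39, 45, 53, 57, 65, 73, 81, 84, 96, 102, 103, 104, 110, 113, 114.
n = 17.
r = (80/100)·(17 + 1) = 14.4.
Rank 14 is 104 and rank 15 is 110.
Interpolate: 104 + 0.4·(110 − 104) = 104 + 0.4·6 = 106.4.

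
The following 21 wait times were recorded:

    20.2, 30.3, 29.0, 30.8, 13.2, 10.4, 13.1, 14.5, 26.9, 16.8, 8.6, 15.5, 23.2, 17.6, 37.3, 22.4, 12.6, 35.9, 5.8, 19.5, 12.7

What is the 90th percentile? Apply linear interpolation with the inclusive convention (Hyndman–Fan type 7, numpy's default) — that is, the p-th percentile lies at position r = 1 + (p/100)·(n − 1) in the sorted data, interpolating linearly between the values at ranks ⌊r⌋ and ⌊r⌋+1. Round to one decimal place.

30.8

Sorted: 5.8, 8.6, 10.4, 12.6, 12.7, 13.1, 13.2, 14.5, 15.5, 16.8, 17.6, 19.5, 20.2, 22.4, 23.2, 26.9, 29.0, 30.3, 30.8, 35.9, 37.3.
n = 21.
r = 1 + (90/100)·(21 − 1) = 1 + 18 = 19.
r is an integer, so P90 is the value at rank 19: 30.8.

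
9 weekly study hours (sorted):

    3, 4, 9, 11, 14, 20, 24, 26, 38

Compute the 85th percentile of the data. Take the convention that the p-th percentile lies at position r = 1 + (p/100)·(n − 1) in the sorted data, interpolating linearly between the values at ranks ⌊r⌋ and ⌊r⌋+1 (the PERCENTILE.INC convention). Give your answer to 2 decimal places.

25.60

n = 9.
r = 1 + (85/100)·(9 − 1) = 1 + 6.8 = 7.8.
Rank 7 is 24 and rank 8 is 26.
Interpolate: 24 + 0.8·(26 − 24) = 24 + 0.8·2 = 25.6.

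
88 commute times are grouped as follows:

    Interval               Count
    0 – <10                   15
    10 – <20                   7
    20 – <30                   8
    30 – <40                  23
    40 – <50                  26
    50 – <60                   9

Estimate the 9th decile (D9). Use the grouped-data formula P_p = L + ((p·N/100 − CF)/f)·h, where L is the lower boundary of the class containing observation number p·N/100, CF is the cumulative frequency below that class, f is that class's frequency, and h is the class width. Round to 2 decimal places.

50.22

N = 88; target position k = 90/100 · 88 = 79.2.
Cumulative frequencies: 15, 22, 30, 53, 79, 88.
Observation 79.2 falls in the class 50 – <60.
L = 50, CF = 79, f = 9, h = 10.
P90 = 50 + ((79.2 − 79)/9)·10 = 50 + 0.222222 = 50.2222.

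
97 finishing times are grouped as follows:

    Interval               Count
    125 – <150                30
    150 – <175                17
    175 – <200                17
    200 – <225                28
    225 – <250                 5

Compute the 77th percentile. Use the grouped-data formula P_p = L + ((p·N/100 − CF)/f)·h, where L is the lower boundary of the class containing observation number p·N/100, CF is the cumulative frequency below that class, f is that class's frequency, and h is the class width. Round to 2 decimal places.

N = 97; target position k = 77/100 · 97 = 74.69.
Cumulative frequencies: 30, 47, 64, 92, 97.
Observation 74.69 falls in the class 200 – <225.
L = 200, CF = 64, f = 28, h = 25.
P77 = 200 + ((74.69 − 64)/28)·25 = 200 + 9.54464 = 209.545.

209.54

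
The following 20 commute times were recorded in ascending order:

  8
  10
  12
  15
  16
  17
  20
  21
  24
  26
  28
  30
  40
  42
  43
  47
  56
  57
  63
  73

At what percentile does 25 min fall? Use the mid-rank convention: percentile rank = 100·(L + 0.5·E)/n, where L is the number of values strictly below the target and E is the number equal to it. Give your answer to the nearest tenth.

Count below 25: L = 9; count equal: E = 0; n = 20.
Percentile rank = 100·(9 + 0.5·0)/20 = 100·9/20 = 45.

45.0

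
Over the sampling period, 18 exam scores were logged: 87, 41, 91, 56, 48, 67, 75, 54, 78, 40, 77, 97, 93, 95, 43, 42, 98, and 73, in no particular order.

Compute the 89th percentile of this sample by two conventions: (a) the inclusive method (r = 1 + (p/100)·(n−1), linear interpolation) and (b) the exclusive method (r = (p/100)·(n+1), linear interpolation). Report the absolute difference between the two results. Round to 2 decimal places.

1.56

Sorted: 40, 41, 42, 43, 48, 54, 56, 67, 73, 75, 77, 78, 87, 91, 93, 95, 97, 98.
n = 18.
(a) r = 16.13; between ranks 16 (95) and 17 (97): 95.26.
(b) r = 16.91; between ranks 16 (95) and 17 (97): 96.82.
|95.26 − 96.82| = 1.56.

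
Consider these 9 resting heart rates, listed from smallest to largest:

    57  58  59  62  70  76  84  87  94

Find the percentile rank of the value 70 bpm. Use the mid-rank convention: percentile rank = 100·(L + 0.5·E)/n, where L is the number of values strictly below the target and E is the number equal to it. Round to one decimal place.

50.0

Count below 70: L = 4; count equal: E = 1; n = 9.
Percentile rank = 100·(4 + 0.5·1)/9 = 100·4.5/9 = 50.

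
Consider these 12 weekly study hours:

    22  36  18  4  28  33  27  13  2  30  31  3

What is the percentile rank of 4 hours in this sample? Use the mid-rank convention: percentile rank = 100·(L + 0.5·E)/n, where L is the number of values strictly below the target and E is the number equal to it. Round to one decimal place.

Sorted: 2, 3, 4, 13, 18, 22, 27, 28, 30, 31, 33, 36.
Count below 4: L = 2; count equal: E = 1; n = 12.
Percentile rank = 100·(2 + 0.5·1)/12 = 100·2.5/12 = 20.83.

20.8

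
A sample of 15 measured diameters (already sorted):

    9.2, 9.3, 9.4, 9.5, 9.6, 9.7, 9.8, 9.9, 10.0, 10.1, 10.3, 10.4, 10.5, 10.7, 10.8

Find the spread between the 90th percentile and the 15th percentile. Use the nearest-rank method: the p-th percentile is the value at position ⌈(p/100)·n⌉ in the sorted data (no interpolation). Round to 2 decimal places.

n = 15.
P15: rank ⌈15/100·15⌉ = 3 → 9.4.
P90: rank ⌈90/100·15⌉ = 14 → 10.7.
Difference: 10.7 − 9.4 = 1.3.

1.30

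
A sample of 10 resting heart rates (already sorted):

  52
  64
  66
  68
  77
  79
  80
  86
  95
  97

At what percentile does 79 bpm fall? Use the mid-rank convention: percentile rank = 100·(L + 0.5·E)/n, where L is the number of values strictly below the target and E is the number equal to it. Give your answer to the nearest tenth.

55.0

Count below 79: L = 5; count equal: E = 1; n = 10.
Percentile rank = 100·(5 + 0.5·1)/10 = 100·5.5/10 = 55.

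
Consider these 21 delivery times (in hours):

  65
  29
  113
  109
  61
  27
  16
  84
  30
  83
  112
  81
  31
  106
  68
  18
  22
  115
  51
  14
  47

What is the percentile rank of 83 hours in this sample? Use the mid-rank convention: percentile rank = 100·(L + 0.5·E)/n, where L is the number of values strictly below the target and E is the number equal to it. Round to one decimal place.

Sorted: 14, 16, 18, 22, 27, 29, 30, 31, 47, 51, 61, 65, 68, 81, 83, 84, 106, 109, 112, 113, 115.
Count below 83: L = 14; count equal: E = 1; n = 21.
Percentile rank = 100·(14 + 0.5·1)/21 = 100·14.5/21 = 69.05.

69.0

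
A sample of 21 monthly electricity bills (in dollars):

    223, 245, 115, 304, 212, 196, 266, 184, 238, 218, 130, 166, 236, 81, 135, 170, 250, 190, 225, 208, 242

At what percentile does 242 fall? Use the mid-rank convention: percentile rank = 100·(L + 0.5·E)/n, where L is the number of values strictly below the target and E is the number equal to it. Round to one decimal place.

Sorted: 81, 115, 130, 135, 166, 170, 184, 190, 196, 208, 212, 218, 223, 225, 236, 238, 242, 245, 250, 266, 304.
Count below 242: L = 16; count equal: E = 1; n = 21.
Percentile rank = 100·(16 + 0.5·1)/21 = 100·16.5/21 = 78.57.

78.6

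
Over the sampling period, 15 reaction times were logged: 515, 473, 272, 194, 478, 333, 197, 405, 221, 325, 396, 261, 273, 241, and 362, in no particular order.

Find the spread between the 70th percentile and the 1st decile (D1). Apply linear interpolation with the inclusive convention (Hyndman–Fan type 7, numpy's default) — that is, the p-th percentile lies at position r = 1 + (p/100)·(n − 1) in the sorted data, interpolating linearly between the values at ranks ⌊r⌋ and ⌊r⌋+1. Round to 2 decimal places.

Sorted: 194, 197, 221, 241, 261, 272, 273, 325, 333, 362, 396, 405, 473, 478, 515.
n = 15.
P10: r = 2.4; ranks 2–3 are 197, 221; interpolating gives 206.6.
P70: r = 10.8; ranks 10–11 are 362, 396; interpolating gives 389.2.
Difference: 389.2 − 206.6 = 182.6.

182.60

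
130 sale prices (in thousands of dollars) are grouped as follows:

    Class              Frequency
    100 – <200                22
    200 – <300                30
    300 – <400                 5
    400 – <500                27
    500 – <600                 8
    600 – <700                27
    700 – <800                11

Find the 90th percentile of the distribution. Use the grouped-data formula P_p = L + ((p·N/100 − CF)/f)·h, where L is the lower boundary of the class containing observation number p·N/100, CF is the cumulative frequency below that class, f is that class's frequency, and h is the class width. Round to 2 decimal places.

692.59

N = 130; target position k = 90/100 · 130 = 117.
Cumulative frequencies: 22, 52, 57, 84, 92, 119, 130.
Observation 117 falls in the class 600 – <700.
L = 600, CF = 92, f = 27, h = 100.
P90 = 600 + ((117 − 92)/27)·100 = 600 + 92.5926 = 692.593.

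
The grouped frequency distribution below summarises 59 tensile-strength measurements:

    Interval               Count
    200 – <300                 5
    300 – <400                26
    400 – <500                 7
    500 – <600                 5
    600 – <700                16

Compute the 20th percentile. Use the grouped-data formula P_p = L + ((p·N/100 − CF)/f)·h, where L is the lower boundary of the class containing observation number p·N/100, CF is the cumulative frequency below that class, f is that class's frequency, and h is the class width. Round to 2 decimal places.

326.15

N = 59; target position k = 20/100 · 59 = 11.8.
Cumulative frequencies: 5, 31, 38, 43, 59.
Observation 11.8 falls in the class 300 – <400.
L = 300, CF = 5, f = 26, h = 100.
P20 = 300 + ((11.8 − 5)/26)·100 = 300 + 26.1538 = 326.154.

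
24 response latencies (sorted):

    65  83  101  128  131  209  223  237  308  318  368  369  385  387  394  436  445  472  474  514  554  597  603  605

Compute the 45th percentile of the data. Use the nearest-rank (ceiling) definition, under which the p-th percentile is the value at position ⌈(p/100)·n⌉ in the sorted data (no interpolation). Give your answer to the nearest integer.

368

n = 24.
Position = ⌈45/100 · 24⌉ = ⌈10.8⌉ = 11.
The value at rank 11 is 368.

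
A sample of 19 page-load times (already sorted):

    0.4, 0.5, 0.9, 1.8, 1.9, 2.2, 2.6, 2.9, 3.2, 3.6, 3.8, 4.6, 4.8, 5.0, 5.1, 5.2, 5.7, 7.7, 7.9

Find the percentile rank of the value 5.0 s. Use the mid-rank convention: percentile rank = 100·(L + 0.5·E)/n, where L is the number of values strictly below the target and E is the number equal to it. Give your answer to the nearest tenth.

71.1

Count below 5.0: L = 13; count equal: E = 1; n = 19.
Percentile rank = 100·(13 + 0.5·1)/19 = 100·13.5/19 = 71.05.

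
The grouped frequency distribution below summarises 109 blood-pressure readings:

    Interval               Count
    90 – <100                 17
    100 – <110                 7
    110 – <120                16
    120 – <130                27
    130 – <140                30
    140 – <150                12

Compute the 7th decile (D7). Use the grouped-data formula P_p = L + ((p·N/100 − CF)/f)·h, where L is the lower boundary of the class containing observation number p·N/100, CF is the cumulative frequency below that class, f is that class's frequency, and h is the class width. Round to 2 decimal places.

N = 109; target position k = 70/100 · 109 = 76.3.
Cumulative frequencies: 17, 24, 40, 67, 97, 109.
Observation 76.3 falls in the class 130 – <140.
L = 130, CF = 67, f = 30, h = 10.
P70 = 130 + ((76.3 − 67)/30)·10 = 130 + 3.1 = 133.1.

133.10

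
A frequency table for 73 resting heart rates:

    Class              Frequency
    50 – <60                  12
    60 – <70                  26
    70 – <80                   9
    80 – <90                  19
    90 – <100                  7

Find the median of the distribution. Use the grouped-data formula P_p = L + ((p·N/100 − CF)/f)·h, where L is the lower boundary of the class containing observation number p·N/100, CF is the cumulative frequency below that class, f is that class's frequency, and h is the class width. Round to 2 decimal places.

69.42

N = 73; target position k = 50/100 · 73 = 36.5.
Cumulative frequencies: 12, 38, 47, 66, 73.
Observation 36.5 falls in the class 60 – <70.
L = 60, CF = 12, f = 26, h = 10.
P50 = 60 + ((36.5 − 12)/26)·10 = 60 + 9.42308 = 69.4231.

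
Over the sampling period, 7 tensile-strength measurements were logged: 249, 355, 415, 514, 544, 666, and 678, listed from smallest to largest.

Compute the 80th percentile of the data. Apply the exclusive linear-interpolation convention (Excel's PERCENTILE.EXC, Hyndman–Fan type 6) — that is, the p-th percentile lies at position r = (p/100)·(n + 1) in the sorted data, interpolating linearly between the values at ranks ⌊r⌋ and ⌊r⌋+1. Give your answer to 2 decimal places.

670.80

n = 7.
r = (80/100)·(7 + 1) = 6.4.
Rank 6 is 666 and rank 7 is 678.
Interpolate: 666 + 0.4·(678 − 666) = 666 + 0.4·12 = 670.8.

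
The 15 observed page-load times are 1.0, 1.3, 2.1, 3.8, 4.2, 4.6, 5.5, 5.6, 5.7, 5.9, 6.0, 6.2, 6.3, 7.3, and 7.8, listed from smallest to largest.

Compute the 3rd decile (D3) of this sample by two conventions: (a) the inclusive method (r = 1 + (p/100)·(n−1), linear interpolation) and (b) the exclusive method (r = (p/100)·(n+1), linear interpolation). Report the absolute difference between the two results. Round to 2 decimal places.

n = 15.
(a) r = 5.2; between ranks 5 (4.2) and 6 (4.6): 4.28.
(b) r = 4.8; between ranks 4 (3.8) and 5 (4.2): 4.12.
|4.28 − 4.12| = 0.16.

0.16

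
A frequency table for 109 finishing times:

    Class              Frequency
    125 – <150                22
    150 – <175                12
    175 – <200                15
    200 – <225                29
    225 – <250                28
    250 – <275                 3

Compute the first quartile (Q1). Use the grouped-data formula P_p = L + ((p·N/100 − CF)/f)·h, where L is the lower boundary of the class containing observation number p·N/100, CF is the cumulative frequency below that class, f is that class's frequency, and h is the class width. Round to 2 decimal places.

N = 109; target position k = 25/100 · 109 = 27.25.
Cumulative frequencies: 22, 34, 49, 78, 106, 109.
Observation 27.25 falls in the class 150 – <175.
L = 150, CF = 22, f = 12, h = 25.
P25 = 150 + ((27.25 − 22)/12)·25 = 150 + 10.9375 = 160.938.

160.94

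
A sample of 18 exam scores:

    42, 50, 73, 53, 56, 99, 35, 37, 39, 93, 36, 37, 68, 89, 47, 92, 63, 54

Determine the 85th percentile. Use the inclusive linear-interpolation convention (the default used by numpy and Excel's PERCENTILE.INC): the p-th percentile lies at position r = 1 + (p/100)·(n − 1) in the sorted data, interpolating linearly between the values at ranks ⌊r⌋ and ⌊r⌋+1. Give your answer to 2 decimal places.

Sorted: 35, 36, 37, 37, 39, 42, 47, 50, 53, 54, 56, 63, 68, 73, 89, 92, 93, 99.
n = 18.
r = 1 + (85/100)·(18 − 1) = 1 + 14.45 = 15.45.
Rank 15 is 89 and rank 16 is 92.
Interpolate: 89 + 0.45·(92 − 89) = 89 + 0.45·3 = 90.35.

90.35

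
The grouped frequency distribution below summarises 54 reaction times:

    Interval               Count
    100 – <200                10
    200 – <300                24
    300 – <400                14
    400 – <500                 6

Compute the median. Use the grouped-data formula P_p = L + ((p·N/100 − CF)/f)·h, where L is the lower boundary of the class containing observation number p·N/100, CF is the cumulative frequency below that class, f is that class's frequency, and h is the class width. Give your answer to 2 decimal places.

N = 54; target position k = 50/100 · 54 = 27.
Cumulative frequencies: 10, 34, 48, 54.
Observation 27 falls in the class 200 – <300.
L = 200, CF = 10, f = 24, h = 100.
P50 = 200 + ((27 − 10)/24)·100 = 200 + 70.8333 = 270.833.

270.83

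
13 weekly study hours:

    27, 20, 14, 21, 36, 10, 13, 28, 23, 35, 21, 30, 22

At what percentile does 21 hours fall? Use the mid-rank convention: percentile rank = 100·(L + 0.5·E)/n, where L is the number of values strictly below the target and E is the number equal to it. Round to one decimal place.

38.5

Sorted: 10, 13, 14, 20, 21, 21, 22, 23, 27, 28, 30, 35, 36.
Count below 21: L = 4; count equal: E = 2; n = 13.
Percentile rank = 100·(4 + 0.5·2)/13 = 100·5/13 = 38.46.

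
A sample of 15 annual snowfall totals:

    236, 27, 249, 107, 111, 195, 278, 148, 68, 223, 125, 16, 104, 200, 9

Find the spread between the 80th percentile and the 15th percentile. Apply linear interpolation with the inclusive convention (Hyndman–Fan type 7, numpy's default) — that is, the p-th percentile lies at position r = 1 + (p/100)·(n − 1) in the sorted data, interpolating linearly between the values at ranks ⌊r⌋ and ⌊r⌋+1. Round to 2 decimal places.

Sorted: 9, 16, 27, 68, 104, 107, 111, 125, 148, 195, 200, 223, 236, 249, 278.
n = 15.
P15: r = 3.1; ranks 3–4 are 27, 68; interpolating gives 31.1.
P80: r = 12.2; ranks 12–13 are 223, 236; interpolating gives 225.6.
Difference: 225.6 − 31.1 = 194.5.

194.50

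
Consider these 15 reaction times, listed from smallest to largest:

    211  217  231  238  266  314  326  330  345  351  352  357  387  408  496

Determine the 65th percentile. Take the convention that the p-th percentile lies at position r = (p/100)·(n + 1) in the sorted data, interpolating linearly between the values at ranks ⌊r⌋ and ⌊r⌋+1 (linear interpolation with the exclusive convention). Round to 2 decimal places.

351.40

n = 15.
r = (65/100)·(15 + 1) = 10.4.
Rank 10 is 351 and rank 11 is 352.
Interpolate: 351 + 0.4·(352 − 351) = 351 + 0.4·1 = 351.4.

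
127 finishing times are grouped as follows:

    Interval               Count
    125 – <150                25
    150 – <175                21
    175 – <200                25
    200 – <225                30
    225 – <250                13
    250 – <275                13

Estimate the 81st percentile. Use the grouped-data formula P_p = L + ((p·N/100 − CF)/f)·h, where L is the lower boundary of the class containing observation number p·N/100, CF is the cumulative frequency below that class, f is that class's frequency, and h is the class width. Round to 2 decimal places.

228.60

N = 127; target position k = 81/100 · 127 = 102.87.
Cumulative frequencies: 25, 46, 71, 101, 114, 127.
Observation 102.87 falls in the class 225 – <250.
L = 225, CF = 101, f = 13, h = 25.
P81 = 225 + ((102.87 − 101)/13)·25 = 225 + 3.59615 = 228.596.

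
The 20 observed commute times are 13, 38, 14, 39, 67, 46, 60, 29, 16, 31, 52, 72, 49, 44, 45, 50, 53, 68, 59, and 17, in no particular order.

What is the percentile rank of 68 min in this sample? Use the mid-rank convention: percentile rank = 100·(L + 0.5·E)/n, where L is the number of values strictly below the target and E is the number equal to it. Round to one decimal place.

92.5

Sorted: 13, 14, 16, 17, 29, 31, 38, 39, 44, 45, 46, 49, 50, 52, 53, 59, 60, 67, 68, 72.
Count below 68: L = 18; count equal: E = 1; n = 20.
Percentile rank = 100·(18 + 0.5·1)/20 = 100·18.5/20 = 92.5.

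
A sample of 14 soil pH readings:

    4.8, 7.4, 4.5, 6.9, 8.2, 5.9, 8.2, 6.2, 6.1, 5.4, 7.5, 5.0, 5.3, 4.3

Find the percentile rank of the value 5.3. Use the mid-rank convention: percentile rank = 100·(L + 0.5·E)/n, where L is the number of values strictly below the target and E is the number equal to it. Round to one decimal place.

32.1

Sorted: 4.3, 4.5, 4.8, 5.0, 5.3, 5.4, 5.9, 6.1, 6.2, 6.9, 7.4, 7.5, 8.2, 8.2.
Count below 5.3: L = 4; count equal: E = 1; n = 14.
Percentile rank = 100·(4 + 0.5·1)/14 = 100·4.5/14 = 32.14.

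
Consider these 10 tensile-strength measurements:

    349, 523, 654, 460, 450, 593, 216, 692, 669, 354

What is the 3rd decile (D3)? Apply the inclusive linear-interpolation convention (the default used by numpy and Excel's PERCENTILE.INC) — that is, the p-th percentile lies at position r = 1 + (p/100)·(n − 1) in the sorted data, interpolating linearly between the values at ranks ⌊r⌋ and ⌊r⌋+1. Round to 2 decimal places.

Sorted: 216, 349, 354, 450, 460, 523, 593, 654, 669, 692.
n = 10.
r = 1 + (30/100)·(10 − 1) = 1 + 2.7 = 3.7.
Rank 3 is 354 and rank 4 is 450.
Interpolate: 354 + 0.7·(450 − 354) = 354 + 0.7·96 = 421.2.

421.20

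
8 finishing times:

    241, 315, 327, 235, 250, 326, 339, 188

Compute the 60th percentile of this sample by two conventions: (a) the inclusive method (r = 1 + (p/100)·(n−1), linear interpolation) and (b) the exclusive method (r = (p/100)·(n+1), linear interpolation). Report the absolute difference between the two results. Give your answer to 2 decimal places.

Sorted: 188, 235, 241, 250, 315, 326, 327, 339.
n = 8.
(a) r = 5.2; between ranks 5 (315) and 6 (326): 317.2.
(b) r = 5.4; between ranks 5 (315) and 6 (326): 319.4.
|317.2 − 319.4| = 2.2.

2.20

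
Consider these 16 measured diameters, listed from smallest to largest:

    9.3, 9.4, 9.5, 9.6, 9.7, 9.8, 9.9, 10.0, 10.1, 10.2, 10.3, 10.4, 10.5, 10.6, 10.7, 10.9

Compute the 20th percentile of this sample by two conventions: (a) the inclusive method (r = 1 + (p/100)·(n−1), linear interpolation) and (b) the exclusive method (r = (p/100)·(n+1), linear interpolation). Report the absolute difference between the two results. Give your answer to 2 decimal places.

0.06

n = 16.
(a) r = 4 → value at rank 4 = 9.6.
(b) r = 3.4; between ranks 3 (9.5) and 4 (9.6): 9.54.
|9.6 − 9.54| = 0.06.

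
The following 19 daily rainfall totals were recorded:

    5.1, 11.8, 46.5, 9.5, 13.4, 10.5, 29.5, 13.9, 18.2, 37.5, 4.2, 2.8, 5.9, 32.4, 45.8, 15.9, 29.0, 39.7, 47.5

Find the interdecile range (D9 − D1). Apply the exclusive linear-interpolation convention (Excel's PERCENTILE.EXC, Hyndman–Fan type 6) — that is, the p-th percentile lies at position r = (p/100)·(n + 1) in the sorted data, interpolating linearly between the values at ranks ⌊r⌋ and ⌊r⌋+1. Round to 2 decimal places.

42.30

Sorted: 2.8, 4.2, 5.1, 5.9, 9.5, 10.5, 11.8, 13.4, 13.9, 15.9, 18.2, 29.0, 29.5, 32.4, 37.5, 39.7, 45.8, 46.5, 47.5.
n = 19.
P10: r = 2 (integer) → 4.2.
P90: r = 18 (integer) → 46.5.
Difference: 46.5 − 4.2 = 42.3.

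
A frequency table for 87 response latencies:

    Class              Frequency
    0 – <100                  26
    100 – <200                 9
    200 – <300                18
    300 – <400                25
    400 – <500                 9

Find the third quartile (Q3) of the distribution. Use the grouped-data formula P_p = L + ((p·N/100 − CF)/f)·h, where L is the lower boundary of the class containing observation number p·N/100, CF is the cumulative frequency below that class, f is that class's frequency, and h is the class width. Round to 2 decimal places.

349.00

N = 87; target position k = 75/100 · 87 = 65.25.
Cumulative frequencies: 26, 35, 53, 78, 87.
Observation 65.25 falls in the class 300 – <400.
L = 300, CF = 53, f = 25, h = 100.
P75 = 300 + ((65.25 − 53)/25)·100 = 300 + 49 = 349.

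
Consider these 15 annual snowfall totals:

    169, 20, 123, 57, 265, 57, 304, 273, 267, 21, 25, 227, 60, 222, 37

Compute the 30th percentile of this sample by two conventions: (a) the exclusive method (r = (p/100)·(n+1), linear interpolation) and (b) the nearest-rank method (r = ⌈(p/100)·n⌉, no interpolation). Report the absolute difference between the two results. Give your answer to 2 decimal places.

Sorted: 20, 21, 25, 37, 57, 57, 60, 123, 169, 222, 227, 265, 267, 273, 304.
n = 15.
(a) r = 4.8; between ranks 4 (37) and 5 (57): 53.
(b) the nearest-rank method: rank 5 → 57.
|53 − 57| = 4.

4.00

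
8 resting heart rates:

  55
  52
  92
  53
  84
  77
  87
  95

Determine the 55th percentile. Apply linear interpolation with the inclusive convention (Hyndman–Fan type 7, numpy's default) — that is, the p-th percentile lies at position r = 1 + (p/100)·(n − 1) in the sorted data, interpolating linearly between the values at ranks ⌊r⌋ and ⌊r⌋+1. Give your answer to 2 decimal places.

Sorted: 52, 53, 55, 77, 84, 87, 92, 95.
n = 8.
r = 1 + (55/100)·(8 − 1) = 1 + 3.85 = 4.85.
Rank 4 is 77 and rank 5 is 84.
Interpolate: 77 + 0.85·(84 − 77) = 77 + 0.85·7 = 82.95.

82.95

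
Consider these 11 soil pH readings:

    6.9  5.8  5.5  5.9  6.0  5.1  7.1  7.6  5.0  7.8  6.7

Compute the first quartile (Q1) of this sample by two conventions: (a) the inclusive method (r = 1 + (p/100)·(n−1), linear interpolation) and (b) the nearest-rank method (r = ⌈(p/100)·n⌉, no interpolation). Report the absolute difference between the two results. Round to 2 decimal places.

0.15

Sorted: 5.0, 5.1, 5.5, 5.8, 5.9, 6.0, 6.7, 6.9, 7.1, 7.6, 7.8.
n = 11.
(a) r = 3.5; between ranks 3 (5.5) and 4 (5.8): 5.65.
(b) the nearest-rank method: rank 3 → 5.5.
|5.65 − 5.5| = 0.15.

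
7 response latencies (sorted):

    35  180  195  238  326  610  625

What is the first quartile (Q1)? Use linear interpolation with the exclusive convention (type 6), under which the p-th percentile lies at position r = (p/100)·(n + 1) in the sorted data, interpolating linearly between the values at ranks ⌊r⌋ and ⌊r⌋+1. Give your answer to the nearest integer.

180

n = 7.
r = (25/100)·(7 + 1) = 2.
r is an integer, so P25 is the value at rank 2: 180.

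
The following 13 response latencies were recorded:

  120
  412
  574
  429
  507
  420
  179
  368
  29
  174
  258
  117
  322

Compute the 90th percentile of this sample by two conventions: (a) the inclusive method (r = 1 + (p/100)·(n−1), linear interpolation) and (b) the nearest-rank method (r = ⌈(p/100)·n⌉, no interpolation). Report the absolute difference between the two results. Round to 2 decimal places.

Sorted: 29, 117, 120, 174, 179, 258, 322, 368, 412, 420, 429, 507, 574.
n = 13.
(a) r = 11.8; between ranks 11 (429) and 12 (507): 491.4.
(b) the nearest-rank method: rank 12 → 507.
|491.4 − 507| = 15.6.

15.60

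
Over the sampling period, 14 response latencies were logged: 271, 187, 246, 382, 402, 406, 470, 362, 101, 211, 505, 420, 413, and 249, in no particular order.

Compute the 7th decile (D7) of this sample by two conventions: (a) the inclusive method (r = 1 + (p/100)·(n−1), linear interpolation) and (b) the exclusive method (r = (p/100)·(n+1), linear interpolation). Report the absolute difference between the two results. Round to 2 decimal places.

Sorted: 101, 187, 211, 246, 249, 271, 362, 382, 402, 406, 413, 420, 470, 505.
n = 14.
(a) r = 10.1; between ranks 10 (406) and 11 (413): 406.7.
(b) r = 10.5; between ranks 10 (406) and 11 (413): 409.5.
|406.7 − 409.5| = 2.8.

2.80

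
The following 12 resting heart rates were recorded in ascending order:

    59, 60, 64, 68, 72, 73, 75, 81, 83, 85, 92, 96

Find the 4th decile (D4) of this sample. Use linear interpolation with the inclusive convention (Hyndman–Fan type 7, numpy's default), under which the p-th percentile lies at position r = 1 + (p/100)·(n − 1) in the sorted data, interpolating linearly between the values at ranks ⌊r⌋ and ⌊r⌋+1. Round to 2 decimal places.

n = 12.
r = 1 + (40/100)·(12 − 1) = 1 + 4.4 = 5.4.
Rank 5 is 72 and rank 6 is 73.
Interpolate: 72 + 0.4·(73 − 72) = 72 + 0.4·1 = 72.4.

72.40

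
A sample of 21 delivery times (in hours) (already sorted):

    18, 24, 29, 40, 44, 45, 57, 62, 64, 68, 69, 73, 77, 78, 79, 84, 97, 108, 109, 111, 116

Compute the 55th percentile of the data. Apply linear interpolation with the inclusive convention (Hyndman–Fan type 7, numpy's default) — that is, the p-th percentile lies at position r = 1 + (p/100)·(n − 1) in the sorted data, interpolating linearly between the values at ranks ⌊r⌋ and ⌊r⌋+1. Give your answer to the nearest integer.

n = 21.
r = 1 + (55/100)·(21 − 1) = 1 + 11 = 12.
r is an integer, so P55 is the value at rank 12: 73.

73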